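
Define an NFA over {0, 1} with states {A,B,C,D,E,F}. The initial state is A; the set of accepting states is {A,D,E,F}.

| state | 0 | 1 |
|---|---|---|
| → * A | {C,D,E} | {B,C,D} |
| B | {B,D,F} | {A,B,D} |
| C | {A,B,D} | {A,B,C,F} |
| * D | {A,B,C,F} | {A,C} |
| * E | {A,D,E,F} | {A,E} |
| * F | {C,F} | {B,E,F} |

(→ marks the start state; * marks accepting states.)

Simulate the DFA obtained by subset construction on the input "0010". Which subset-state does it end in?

{A,B,C,D,E,F}

Start: {A}.
δ(A,0) = {C,D,E}.
Union: {C,D,E}.
After 0: {C,D,E}.
δ(C,0) = {A,B,D}; δ(D,0) = {A,B,C,F}; δ(E,0) = {A,D,E,F}.
Union: {A,B,C,D,E,F}.
After 0: {A,B,C,D,E,F}.
δ(A,1) = {B,C,D}; δ(B,1) = {A,B,D}; δ(C,1) = {A,B,C,F}; δ(D,1) = {A,C}; δ(E,1) = {A,E}; δ(F,1) = {B,E,F}.
Union: {A,B,C,D,E,F}.
After 1: {A,B,C,D,E,F}.
δ(A,0) = {C,D,E}; δ(B,0) = {B,D,F}; δ(C,0) = {A,B,D}; δ(D,0) = {A,B,C,F}; δ(E,0) = {A,D,E,F}; δ(F,0) = {C,F}.
Union: {A,B,C,D,E,F}.
After 0: {A,B,C,D,E,F}.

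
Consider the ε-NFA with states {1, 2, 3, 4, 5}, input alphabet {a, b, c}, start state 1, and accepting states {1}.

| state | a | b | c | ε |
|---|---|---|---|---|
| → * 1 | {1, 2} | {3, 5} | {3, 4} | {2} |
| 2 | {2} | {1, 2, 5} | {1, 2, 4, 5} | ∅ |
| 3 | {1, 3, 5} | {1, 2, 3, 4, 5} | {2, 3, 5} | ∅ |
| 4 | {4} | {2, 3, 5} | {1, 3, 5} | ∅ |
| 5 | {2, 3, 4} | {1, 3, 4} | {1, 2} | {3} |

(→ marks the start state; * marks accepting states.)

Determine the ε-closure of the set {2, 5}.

Begin with {2, 5}.
5 →ε {3}; add 3.
ε-closure = {2, 3, 5}.

{2, 3, 5}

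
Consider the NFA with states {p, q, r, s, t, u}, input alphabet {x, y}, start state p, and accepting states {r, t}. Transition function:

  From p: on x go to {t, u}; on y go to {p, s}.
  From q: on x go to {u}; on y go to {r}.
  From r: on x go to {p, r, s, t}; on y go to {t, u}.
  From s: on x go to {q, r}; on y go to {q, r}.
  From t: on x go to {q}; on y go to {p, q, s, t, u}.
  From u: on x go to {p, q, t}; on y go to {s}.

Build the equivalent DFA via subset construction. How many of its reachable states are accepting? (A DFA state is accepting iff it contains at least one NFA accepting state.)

Start state of the DFA: {p}.
{p} --x--> {t, u}  [new]
{p} --y--> {p, s}  [new]
{t, u} --x--> {p, q, t}  [new]
{t, u} --y--> {p, q, s, t, u}  [new]
{p, s} --x--> {q, r, t, u}  [new]
{p, s} --y--> {p, q, r, s}  [new]
{p, q, t} --x--> {q, t, u}  [new]
{p, q, t} --y--> {p, q, r, s, t, u}  [new]
{p, q, s, t, u} --x--> {p, q, r, t, u}  [new]
{p, q, s, t, u} --y--> {p, q, r, s, t, u}  [seen]
{q, r, t, u} --x--> {p, q, r, s, t, u}  [seen]
{q, r, t, u} --y--> {p, q, r, s, t, u}  [seen]
{p, q, r, s} --x--> {p, q, r, s, t, u}  [seen]
{p, q, r, s} --y--> {p, q, r, s, t, u}  [seen]
{q, t, u} --x--> {p, q, t, u}  [new]
{q, t, u} --y--> {p, q, r, s, t, u}  [seen]
{p, q, r, s, t, u} --x--> {p, q, r, s, t, u}  [seen]
{p, q, r, s, t, u} --y--> {p, q, r, s, t, u}  [seen]
{p, q, r, t, u} --x--> {p, q, r, s, t, u}  [seen]
{p, q, r, t, u} --y--> {p, q, r, s, t, u}  [seen]
{p, q, t, u} --x--> {p, q, t, u}  [seen]
{p, q, t, u} --y--> {p, q, r, s, t, u}  [seen]
Reachable DFA states: {p}, {t, u}, {p, s}, {p, q, t}, {p, q, s, t, u}, {q, r, t, u}, {p, q, r, s}, {q, t, u}, {p, q, r, s, t, u}, {p, q, r, t, u}, {p, q, t, u}.
Accepting DFA states (contain an NFA accepting state): {t, u}, {p, q, t}, {p, q, s, t, u}, {q, r, t, u}, {p, q, r, s}, {q, t, u}, {p, q, r, s, t, u}, {p, q, r, t, u}, {p, q, t, u}.

9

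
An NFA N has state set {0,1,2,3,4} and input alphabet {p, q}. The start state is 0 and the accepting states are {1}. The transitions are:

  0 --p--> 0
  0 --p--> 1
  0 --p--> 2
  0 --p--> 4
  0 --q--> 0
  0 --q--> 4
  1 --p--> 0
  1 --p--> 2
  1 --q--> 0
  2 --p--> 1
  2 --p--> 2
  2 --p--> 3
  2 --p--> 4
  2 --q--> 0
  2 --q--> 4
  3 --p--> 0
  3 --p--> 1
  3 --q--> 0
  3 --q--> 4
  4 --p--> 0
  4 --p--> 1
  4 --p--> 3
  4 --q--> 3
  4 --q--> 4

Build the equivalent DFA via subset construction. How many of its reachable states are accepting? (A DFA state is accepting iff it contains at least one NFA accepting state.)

Start state of the DFA: {0}.
{0} --p--> {0,1,2,4}  [new]
{0} --q--> {0,4}  [new]
{0,1,2,4} --p--> {0,1,2,3,4}  [new]
{0,1,2,4} --q--> {0,3,4}  [new]
{0,4} --p--> {0,1,2,3,4}  [seen]
{0,4} --q--> {0,3,4}  [seen]
{0,1,2,3,4} --p--> {0,1,2,3,4}  [seen]
{0,1,2,3,4} --q--> {0,3,4}  [seen]
{0,3,4} --p--> {0,1,2,3,4}  [seen]
{0,3,4} --q--> {0,3,4}  [seen]
Reachable DFA states: {0}, {0,1,2,4}, {0,4}, {0,1,2,3,4}, {0,3,4}.
Accepting DFA states (contain an NFA accepting state): {0,1,2,4}, {0,1,2,3,4}.

2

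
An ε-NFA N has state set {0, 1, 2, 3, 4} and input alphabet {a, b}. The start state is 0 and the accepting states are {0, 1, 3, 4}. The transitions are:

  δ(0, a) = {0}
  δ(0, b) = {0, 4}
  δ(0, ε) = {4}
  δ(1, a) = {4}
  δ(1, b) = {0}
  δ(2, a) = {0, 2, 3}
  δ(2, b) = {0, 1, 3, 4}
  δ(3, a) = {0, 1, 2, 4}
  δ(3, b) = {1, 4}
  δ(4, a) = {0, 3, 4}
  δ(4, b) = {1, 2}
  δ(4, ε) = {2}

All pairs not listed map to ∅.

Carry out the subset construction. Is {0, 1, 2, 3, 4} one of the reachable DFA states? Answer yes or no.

yes

Start state of the DFA: {0, 2, 4} (ε-closure of the NFA start).
{0, 2, 4} --a--> {0, 2, 3, 4}  [new]
{0, 2, 4} --b--> {0, 1, 2, 3, 4}  [new]
{0, 2, 3, 4} --a--> {0, 1, 2, 3, 4}  [seen]
{0, 2, 3, 4} --b--> {0, 1, 2, 3, 4}  [seen]
{0, 1, 2, 3, 4} --a--> {0, 1, 2, 3, 4}  [seen]
{0, 1, 2, 3, 4} --b--> {0, 1, 2, 3, 4}  [seen]
Reachable DFA states: {0, 2, 4}, {0, 2, 3, 4}, {0, 1, 2, 3, 4}.
{0, 1, 2, 3, 4} is among them.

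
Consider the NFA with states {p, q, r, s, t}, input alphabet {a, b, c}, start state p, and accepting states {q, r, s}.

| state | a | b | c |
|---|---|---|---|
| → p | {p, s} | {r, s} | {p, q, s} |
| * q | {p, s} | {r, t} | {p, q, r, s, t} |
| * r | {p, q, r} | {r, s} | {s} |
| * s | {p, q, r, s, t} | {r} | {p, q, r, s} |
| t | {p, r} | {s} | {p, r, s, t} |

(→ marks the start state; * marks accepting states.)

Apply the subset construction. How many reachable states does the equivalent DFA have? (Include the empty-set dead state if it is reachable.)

7

Start state of the DFA: {p}.
{p} --a--> {p, s}  [new]
{p} --b--> {r, s}  [new]
{p} --c--> {p, q, s}  [new]
{p, s} --a--> {p, q, r, s, t}  [new]
{p, s} --b--> {r, s}  [seen]
{p, s} --c--> {p, q, r, s}  [new]
{r, s} --a--> {p, q, r, s, t}  [seen]
{r, s} --b--> {r, s}  [seen]
{r, s} --c--> {p, q, r, s}  [seen]
{p, q, s} --a--> {p, q, r, s, t}  [seen]
{p, q, s} --b--> {r, s, t}  [new]
{p, q, s} --c--> {p, q, r, s, t}  [seen]
{p, q, r, s, t} --a--> {p, q, r, s, t}  [seen]
{p, q, r, s, t} --b--> {r, s, t}  [seen]
{p, q, r, s, t} --c--> {p, q, r, s, t}  [seen]
{p, q, r, s} --a--> {p, q, r, s, t}  [seen]
{p, q, r, s} --b--> {r, s, t}  [seen]
{p, q, r, s} --c--> {p, q, r, s, t}  [seen]
{r, s, t} --a--> {p, q, r, s, t}  [seen]
{r, s, t} --b--> {r, s}  [seen]
{r, s, t} --c--> {p, q, r, s, t}  [seen]
Reachable DFA states: {p}, {p, s}, {r, s}, {p, q, s}, {p, q, r, s, t}, {p, q, r, s}, {r, s, t}.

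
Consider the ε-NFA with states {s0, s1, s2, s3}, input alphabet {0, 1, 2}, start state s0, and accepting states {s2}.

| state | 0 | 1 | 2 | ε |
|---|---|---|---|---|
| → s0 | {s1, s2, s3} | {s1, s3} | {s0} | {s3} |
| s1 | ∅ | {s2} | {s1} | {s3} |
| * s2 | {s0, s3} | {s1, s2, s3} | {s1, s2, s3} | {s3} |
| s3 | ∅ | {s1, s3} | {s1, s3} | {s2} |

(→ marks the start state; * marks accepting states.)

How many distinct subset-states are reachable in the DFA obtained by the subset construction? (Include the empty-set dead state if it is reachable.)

3

Start state of the DFA: {s0, s2, s3} (ε-closure of the NFA start).
{s0, s2, s3} --0--> {s0, s1, s2, s3}  [new]
{s0, s2, s3} --1--> {s1, s2, s3}  [new]
{s0, s2, s3} --2--> {s0, s1, s2, s3}  [seen]
{s0, s1, s2, s3} --0--> {s0, s1, s2, s3}  [seen]
{s0, s1, s2, s3} --1--> {s1, s2, s3}  [seen]
{s0, s1, s2, s3} --2--> {s0, s1, s2, s3}  [seen]
{s1, s2, s3} --0--> {s0, s2, s3}  [seen]
{s1, s2, s3} --1--> {s1, s2, s3}  [seen]
{s1, s2, s3} --2--> {s1, s2, s3}  [seen]
Reachable DFA states: {s0, s2, s3}, {s0, s1, s2, s3}, {s1, s2, s3}.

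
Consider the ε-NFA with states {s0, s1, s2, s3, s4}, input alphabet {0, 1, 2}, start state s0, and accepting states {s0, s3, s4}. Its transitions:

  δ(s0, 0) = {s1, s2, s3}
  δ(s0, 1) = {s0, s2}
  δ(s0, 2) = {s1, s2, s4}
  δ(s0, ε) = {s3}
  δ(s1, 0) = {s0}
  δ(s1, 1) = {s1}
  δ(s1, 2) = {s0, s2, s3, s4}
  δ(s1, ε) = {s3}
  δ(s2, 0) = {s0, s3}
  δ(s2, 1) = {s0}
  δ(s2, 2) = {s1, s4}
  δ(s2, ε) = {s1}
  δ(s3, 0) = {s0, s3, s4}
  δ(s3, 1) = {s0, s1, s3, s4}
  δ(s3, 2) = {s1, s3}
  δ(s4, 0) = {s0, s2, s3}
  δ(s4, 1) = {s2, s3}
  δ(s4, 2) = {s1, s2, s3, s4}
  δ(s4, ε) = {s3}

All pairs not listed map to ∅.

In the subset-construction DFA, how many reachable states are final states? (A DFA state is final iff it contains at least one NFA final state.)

3

Start state of the DFA: {s0, s3} (ε-closure of the NFA start).
{s0, s3} --0--> {s0, s1, s2, s3, s4}  [new]
{s0, s3} --1--> {s0, s1, s2, s3, s4}  [seen]
{s0, s3} --2--> {s1, s2, s3, s4}  [new]
{s0, s1, s2, s3, s4} --0--> {s0, s1, s2, s3, s4}  [seen]
{s0, s1, s2, s3, s4} --1--> {s0, s1, s2, s3, s4}  [seen]
{s0, s1, s2, s3, s4} --2--> {s0, s1, s2, s3, s4}  [seen]
{s1, s2, s3, s4} --0--> {s0, s1, s2, s3, s4}  [seen]
{s1, s2, s3, s4} --1--> {s0, s1, s2, s3, s4}  [seen]
{s1, s2, s3, s4} --2--> {s0, s1, s2, s3, s4}  [seen]
Reachable DFA states: {s0, s3}, {s0, s1, s2, s3, s4}, {s1, s2, s3, s4}.
Accepting DFA states (contain an NFA accepting state): {s0, s3}, {s0, s1, s2, s3, s4}, {s1, s2, s3, s4}.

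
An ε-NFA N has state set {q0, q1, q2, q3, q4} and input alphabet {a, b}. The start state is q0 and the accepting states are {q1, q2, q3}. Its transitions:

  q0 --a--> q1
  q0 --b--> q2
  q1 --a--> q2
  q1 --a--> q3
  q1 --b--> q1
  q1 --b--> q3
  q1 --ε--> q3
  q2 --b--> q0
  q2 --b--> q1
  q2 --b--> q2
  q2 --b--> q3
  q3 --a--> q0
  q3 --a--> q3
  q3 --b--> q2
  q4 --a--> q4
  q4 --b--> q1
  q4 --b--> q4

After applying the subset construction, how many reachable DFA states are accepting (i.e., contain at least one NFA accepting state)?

Start state of the DFA: {q0} (ε-closure of the NFA start).
{q0} --a--> {q1, q3}  [new]
{q0} --b--> {q2}  [new]
{q1, q3} --a--> {q0, q2, q3}  [new]
{q1, q3} --b--> {q1, q2, q3}  [new]
{q2} --a--> ∅  [new]
{q2} --b--> {q0, q1, q2, q3}  [new]
{q0, q2, q3} --a--> {q0, q1, q3}  [new]
{q0, q2, q3} --b--> {q0, q1, q2, q3}  [seen]
{q1, q2, q3} --a--> {q0, q2, q3}  [seen]
{q1, q2, q3} --b--> {q0, q1, q2, q3}  [seen]
∅ --a--> ∅  [seen]
∅ --b--> ∅  [seen]
{q0, q1, q2, q3} --a--> {q0, q1, q2, q3}  [seen]
{q0, q1, q2, q3} --b--> {q0, q1, q2, q3}  [seen]
{q0, q1, q3} --a--> {q0, q1, q2, q3}  [seen]
{q0, q1, q3} --b--> {q1, q2, q3}  [seen]
Reachable DFA states: {q0}, {q1, q3}, {q2}, {q0, q2, q3}, {q1, q2, q3}, ∅, {q0, q1, q2, q3}, {q0, q1, q3}.
Accepting DFA states (contain an NFA accepting state): {q1, q3}, {q2}, {q0, q2, q3}, {q1, q2, q3}, {q0, q1, q2, q3}, {q0, q1, q3}.

6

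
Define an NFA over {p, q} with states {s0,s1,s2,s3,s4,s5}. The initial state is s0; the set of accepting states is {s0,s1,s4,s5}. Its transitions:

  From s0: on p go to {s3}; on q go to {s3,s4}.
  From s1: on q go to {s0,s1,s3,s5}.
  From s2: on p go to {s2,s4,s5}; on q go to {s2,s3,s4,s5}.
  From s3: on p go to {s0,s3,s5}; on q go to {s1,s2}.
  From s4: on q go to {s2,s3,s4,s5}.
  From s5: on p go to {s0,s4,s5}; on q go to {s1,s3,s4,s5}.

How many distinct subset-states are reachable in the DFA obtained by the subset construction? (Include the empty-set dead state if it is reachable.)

11

Start state of the DFA: {s0}.
{s0} --p--> {s3}  [new]
{s0} --q--> {s3,s4}  [new]
{s3} --p--> {s0,s3,s5}  [new]
{s3} --q--> {s1,s2}  [new]
{s3,s4} --p--> {s0,s3,s5}  [seen]
{s3,s4} --q--> {s1,s2,s3,s4,s5}  [new]
{s0,s3,s5} --p--> {s0,s3,s4,s5}  [new]
{s0,s3,s5} --q--> {s1,s2,s3,s4,s5}  [seen]
{s1,s2} --p--> {s2,s4,s5}  [new]
{s1,s2} --q--> {s0,s1,s2,s3,s4,s5}  [new]
{s1,s2,s3,s4,s5} --p--> {s0,s2,s3,s4,s5}  [new]
{s1,s2,s3,s4,s5} --q--> {s0,s1,s2,s3,s4,s5}  [seen]
{s0,s3,s4,s5} --p--> {s0,s3,s4,s5}  [seen]
{s0,s3,s4,s5} --q--> {s1,s2,s3,s4,s5}  [seen]
{s2,s4,s5} --p--> {s0,s2,s4,s5}  [new]
{s2,s4,s5} --q--> {s1,s2,s3,s4,s5}  [seen]
{s0,s1,s2,s3,s4,s5} --p--> {s0,s2,s3,s4,s5}  [seen]
{s0,s1,s2,s3,s4,s5} --q--> {s0,s1,s2,s3,s4,s5}  [seen]
{s0,s2,s3,s4,s5} --p--> {s0,s2,s3,s4,s5}  [seen]
{s0,s2,s3,s4,s5} --q--> {s1,s2,s3,s4,s5}  [seen]
{s0,s2,s4,s5} --p--> {s0,s2,s3,s4,s5}  [seen]
{s0,s2,s4,s5} --q--> {s1,s2,s3,s4,s5}  [seen]
Reachable DFA states: {s0}, {s3}, {s3,s4}, {s0,s3,s5}, {s1,s2}, {s1,s2,s3,s4,s5}, {s0,s3,s4,s5}, {s2,s4,s5}, {s0,s1,s2,s3,s4,s5}, {s0,s2,s3,s4,s5}, {s0,s2,s4,s5}.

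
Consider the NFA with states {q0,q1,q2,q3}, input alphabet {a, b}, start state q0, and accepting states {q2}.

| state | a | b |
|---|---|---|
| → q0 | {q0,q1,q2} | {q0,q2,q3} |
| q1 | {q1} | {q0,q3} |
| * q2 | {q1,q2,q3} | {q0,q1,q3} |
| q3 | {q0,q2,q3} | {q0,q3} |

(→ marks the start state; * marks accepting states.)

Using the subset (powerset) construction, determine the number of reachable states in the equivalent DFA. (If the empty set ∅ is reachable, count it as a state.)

4

Start state of the DFA: {q0}.
{q0} --a--> {q0,q1,q2}  [new]
{q0} --b--> {q0,q2,q3}  [new]
{q0,q1,q2} --a--> {q0,q1,q2,q3}  [new]
{q0,q1,q2} --b--> {q0,q1,q2,q3}  [seen]
{q0,q2,q3} --a--> {q0,q1,q2,q3}  [seen]
{q0,q2,q3} --b--> {q0,q1,q2,q3}  [seen]
{q0,q1,q2,q3} --a--> {q0,q1,q2,q3}  [seen]
{q0,q1,q2,q3} --b--> {q0,q1,q2,q3}  [seen]
Reachable DFA states: {q0}, {q0,q1,q2}, {q0,q2,q3}, {q0,q1,q2,q3}.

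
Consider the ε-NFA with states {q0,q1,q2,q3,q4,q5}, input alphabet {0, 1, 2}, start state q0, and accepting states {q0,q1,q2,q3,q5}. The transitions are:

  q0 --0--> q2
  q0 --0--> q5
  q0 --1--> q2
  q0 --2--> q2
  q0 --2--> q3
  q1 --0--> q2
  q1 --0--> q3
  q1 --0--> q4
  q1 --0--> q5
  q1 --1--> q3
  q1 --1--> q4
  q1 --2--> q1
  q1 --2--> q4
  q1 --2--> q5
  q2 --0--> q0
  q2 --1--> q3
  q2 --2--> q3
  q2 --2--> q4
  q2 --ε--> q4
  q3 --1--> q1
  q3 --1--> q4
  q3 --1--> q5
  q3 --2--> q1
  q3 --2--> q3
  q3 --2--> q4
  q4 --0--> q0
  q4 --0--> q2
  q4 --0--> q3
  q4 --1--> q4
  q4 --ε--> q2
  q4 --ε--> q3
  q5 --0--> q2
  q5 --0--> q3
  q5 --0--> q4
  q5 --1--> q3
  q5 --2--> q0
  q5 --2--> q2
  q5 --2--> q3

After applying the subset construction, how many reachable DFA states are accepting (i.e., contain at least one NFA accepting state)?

9

Start state of the DFA: {q0} (ε-closure of the NFA start).
{q0} --0--> {q2,q3,q4,q5}  [new]
{q0} --1--> {q2,q3,q4}  [new]
{q0} --2--> {q2,q3,q4}  [seen]
{q2,q3,q4,q5} --0--> {q0,q2,q3,q4}  [new]
{q2,q3,q4,q5} --1--> {q1,q2,q3,q4,q5}  [new]
{q2,q3,q4,q5} --2--> {q0,q1,q2,q3,q4}  [new]
{q2,q3,q4} --0--> {q0,q2,q3,q4}  [seen]
{q2,q3,q4} --1--> {q1,q2,q3,q4,q5}  [seen]
{q2,q3,q4} --2--> {q1,q2,q3,q4}  [new]
{q0,q2,q3,q4} --0--> {q0,q2,q3,q4,q5}  [new]
{q0,q2,q3,q4} --1--> {q1,q2,q3,q4,q5}  [seen]
{q0,q2,q3,q4} --2--> {q1,q2,q3,q4}  [seen]
{q1,q2,q3,q4,q5} --0--> {q0,q2,q3,q4,q5}  [seen]
{q1,q2,q3,q4,q5} --1--> {q1,q2,q3,q4,q5}  [seen]
{q1,q2,q3,q4,q5} --2--> {q0,q1,q2,q3,q4,q5}  [new]
{q0,q1,q2,q3,q4} --0--> {q0,q2,q3,q4,q5}  [seen]
{q0,q1,q2,q3,q4} --1--> {q1,q2,q3,q4,q5}  [seen]
{q0,q1,q2,q3,q4} --2--> {q1,q2,q3,q4,q5}  [seen]
{q1,q2,q3,q4} --0--> {q0,q2,q3,q4,q5}  [seen]
{q1,q2,q3,q4} --1--> {q1,q2,q3,q4,q5}  [seen]
{q1,q2,q3,q4} --2--> {q1,q2,q3,q4,q5}  [seen]
{q0,q2,q3,q4,q5} --0--> {q0,q2,q3,q4,q5}  [seen]
{q0,q2,q3,q4,q5} --1--> {q1,q2,q3,q4,q5}  [seen]
{q0,q2,q3,q4,q5} --2--> {q0,q1,q2,q3,q4}  [seen]
{q0,q1,q2,q3,q4,q5} --0--> {q0,q2,q3,q4,q5}  [seen]
{q0,q1,q2,q3,q4,q5} --1--> {q1,q2,q3,q4,q5}  [seen]
{q0,q1,q2,q3,q4,q5} --2--> {q0,q1,q2,q3,q4,q5}  [seen]
Reachable DFA states: {q0}, {q2,q3,q4,q5}, {q2,q3,q4}, {q0,q2,q3,q4}, {q1,q2,q3,q4,q5}, {q0,q1,q2,q3,q4}, {q1,q2,q3,q4}, {q0,q2,q3,q4,q5}, {q0,q1,q2,q3,q4,q5}.
Accepting DFA states (contain an NFA accepting state): {q0}, {q2,q3,q4,q5}, {q2,q3,q4}, {q0,q2,q3,q4}, {q1,q2,q3,q4,q5}, {q0,q1,q2,q3,q4}, {q1,q2,q3,q4}, {q0,q2,q3,q4,q5}, {q0,q1,q2,q3,q4,q5}.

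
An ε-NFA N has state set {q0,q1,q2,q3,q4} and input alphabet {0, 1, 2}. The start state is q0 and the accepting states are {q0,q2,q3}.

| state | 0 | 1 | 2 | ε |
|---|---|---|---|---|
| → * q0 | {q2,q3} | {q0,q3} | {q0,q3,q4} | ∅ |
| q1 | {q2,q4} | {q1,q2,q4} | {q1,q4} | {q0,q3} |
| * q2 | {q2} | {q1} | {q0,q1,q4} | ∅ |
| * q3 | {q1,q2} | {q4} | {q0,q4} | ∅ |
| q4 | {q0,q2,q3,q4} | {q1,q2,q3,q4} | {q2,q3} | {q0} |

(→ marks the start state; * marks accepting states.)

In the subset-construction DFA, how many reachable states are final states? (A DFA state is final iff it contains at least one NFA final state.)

8

Start state of the DFA: {q0} (ε-closure of the NFA start).
{q0} --0--> {q2,q3}  [new]
{q0} --1--> {q0,q3}  [new]
{q0} --2--> {q0,q3,q4}  [new]
{q2,q3} --0--> {q0,q1,q2,q3}  [new]
{q2,q3} --1--> {q0,q1,q3,q4}  [new]
{q2,q3} --2--> {q0,q1,q3,q4}  [seen]
{q0,q3} --0--> {q0,q1,q2,q3}  [seen]
{q0,q3} --1--> {q0,q3,q4}  [seen]
{q0,q3} --2--> {q0,q3,q4}  [seen]
{q0,q3,q4} --0--> {q0,q1,q2,q3,q4}  [new]
{q0,q3,q4} --1--> {q0,q1,q2,q3,q4}  [seen]
{q0,q3,q4} --2--> {q0,q2,q3,q4}  [new]
{q0,q1,q2,q3} --0--> {q0,q1,q2,q3,q4}  [seen]
{q0,q1,q2,q3} --1--> {q0,q1,q2,q3,q4}  [seen]
{q0,q1,q2,q3} --2--> {q0,q1,q3,q4}  [seen]
{q0,q1,q3,q4} --0--> {q0,q1,q2,q3,q4}  [seen]
{q0,q1,q3,q4} --1--> {q0,q1,q2,q3,q4}  [seen]
{q0,q1,q3,q4} --2--> {q0,q1,q2,q3,q4}  [seen]
{q0,q1,q2,q3,q4} --0--> {q0,q1,q2,q3,q4}  [seen]
{q0,q1,q2,q3,q4} --1--> {q0,q1,q2,q3,q4}  [seen]
{q0,q1,q2,q3,q4} --2--> {q0,q1,q2,q3,q4}  [seen]
{q0,q2,q3,q4} --0--> {q0,q1,q2,q3,q4}  [seen]
{q0,q2,q3,q4} --1--> {q0,q1,q2,q3,q4}  [seen]
{q0,q2,q3,q4} --2--> {q0,q1,q2,q3,q4}  [seen]
Reachable DFA states: {q0}, {q2,q3}, {q0,q3}, {q0,q3,q4}, {q0,q1,q2,q3}, {q0,q1,q3,q4}, {q0,q1,q2,q3,q4}, {q0,q2,q3,q4}.
Accepting DFA states (contain an NFA accepting state): {q0}, {q2,q3}, {q0,q3}, {q0,q3,q4}, {q0,q1,q2,q3}, {q0,q1,q3,q4}, {q0,q1,q2,q3,q4}, {q0,q2,q3,q4}.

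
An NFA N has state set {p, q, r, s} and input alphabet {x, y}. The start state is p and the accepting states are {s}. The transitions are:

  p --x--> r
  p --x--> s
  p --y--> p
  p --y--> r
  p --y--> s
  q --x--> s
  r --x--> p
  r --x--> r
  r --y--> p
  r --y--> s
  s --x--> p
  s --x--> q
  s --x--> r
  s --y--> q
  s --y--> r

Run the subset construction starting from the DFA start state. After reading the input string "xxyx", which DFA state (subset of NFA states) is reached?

{p, q, r, s}

Start: {p}.
δ(p,x) = {r, s}.
Union: {r, s}.
After x: {r, s}.
δ(r,x) = {p, r}; δ(s,x) = {p, q, r}.
Union: {p, q, r}.
After x: {p, q, r}.
δ(p,y) = {p, r, s}; δ(q,y) = ∅; δ(r,y) = {p, s}.
Union: {p, r, s}.
After y: {p, r, s}.
δ(p,x) = {r, s}; δ(r,x) = {p, r}; δ(s,x) = {p, q, r}.
Union: {p, q, r, s}.
After x: {p, q, r, s}.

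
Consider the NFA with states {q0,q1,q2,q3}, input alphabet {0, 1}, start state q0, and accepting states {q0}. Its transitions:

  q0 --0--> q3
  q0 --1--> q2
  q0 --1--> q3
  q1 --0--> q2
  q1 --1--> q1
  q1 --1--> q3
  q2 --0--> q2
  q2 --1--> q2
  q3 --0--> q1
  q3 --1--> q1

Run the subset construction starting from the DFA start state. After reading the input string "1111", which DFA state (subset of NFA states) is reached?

{q1,q2,q3}

Start: {q0}.
δ(q0,1) = {q2,q3}.
Union: {q2,q3}.
After 1: {q2,q3}.
δ(q2,1) = {q2}; δ(q3,1) = {q1}.
Union: {q1,q2}.
After 1: {q1,q2}.
δ(q1,1) = {q1,q3}; δ(q2,1) = {q2}.
Union: {q1,q2,q3}.
After 1: {q1,q2,q3}.
δ(q1,1) = {q1,q3}; δ(q2,1) = {q2}; δ(q3,1) = {q1}.
Union: {q1,q2,q3}.
After 1: {q1,q2,q3}.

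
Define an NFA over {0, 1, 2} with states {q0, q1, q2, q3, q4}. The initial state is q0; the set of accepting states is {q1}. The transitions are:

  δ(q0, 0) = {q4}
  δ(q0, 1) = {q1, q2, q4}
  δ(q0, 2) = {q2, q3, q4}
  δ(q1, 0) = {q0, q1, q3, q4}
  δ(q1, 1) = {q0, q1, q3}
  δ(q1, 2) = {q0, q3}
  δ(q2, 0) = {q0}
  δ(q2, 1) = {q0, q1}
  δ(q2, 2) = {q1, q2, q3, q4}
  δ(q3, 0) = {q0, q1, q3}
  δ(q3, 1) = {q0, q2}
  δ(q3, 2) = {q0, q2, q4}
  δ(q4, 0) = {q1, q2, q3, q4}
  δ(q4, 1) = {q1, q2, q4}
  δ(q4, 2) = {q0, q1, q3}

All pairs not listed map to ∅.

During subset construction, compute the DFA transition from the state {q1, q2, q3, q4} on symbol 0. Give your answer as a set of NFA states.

{q0, q1, q2, q3, q4}

δ(q1,0) = {q0, q1, q3, q4}; δ(q2,0) = {q0}; δ(q3,0) = {q0, q1, q3}; δ(q4,0) = {q1, q2, q3, q4}.
Union: {q0, q1, q2, q3, q4}.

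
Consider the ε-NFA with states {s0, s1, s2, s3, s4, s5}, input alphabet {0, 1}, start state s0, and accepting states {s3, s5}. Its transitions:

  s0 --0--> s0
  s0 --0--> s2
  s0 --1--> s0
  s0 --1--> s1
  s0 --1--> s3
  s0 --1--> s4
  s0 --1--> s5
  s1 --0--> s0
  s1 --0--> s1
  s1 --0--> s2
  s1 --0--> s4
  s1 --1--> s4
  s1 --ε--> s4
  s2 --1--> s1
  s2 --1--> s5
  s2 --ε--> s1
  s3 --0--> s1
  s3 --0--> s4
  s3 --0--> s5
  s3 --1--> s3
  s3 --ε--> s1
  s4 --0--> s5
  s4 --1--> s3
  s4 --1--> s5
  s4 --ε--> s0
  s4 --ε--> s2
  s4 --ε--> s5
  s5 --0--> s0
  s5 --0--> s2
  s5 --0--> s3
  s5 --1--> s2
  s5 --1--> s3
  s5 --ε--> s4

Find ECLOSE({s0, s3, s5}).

Begin with {s0, s3, s5}.
s3 →ε {s1}; add s1.
s1 →ε {s4}; add s4.
s4 →ε {s0, s2, s5}; add s2.
ε-closure = {s0, s1, s2, s3, s4, s5}.

{s0, s1, s2, s3, s4, s5}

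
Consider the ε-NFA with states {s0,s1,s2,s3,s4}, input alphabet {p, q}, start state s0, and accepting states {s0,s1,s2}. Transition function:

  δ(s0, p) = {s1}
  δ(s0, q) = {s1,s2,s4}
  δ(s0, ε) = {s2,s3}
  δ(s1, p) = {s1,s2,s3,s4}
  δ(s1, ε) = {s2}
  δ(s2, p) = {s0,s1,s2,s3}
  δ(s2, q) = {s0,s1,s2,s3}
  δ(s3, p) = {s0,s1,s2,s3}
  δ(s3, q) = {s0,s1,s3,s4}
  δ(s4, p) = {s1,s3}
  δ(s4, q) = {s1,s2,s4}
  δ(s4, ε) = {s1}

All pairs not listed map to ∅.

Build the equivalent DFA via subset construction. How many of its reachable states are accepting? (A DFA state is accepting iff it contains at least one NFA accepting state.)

Start state of the DFA: {s0,s2,s3} (ε-closure of the NFA start).
{s0,s2,s3} --p--> {s0,s1,s2,s3}  [new]
{s0,s2,s3} --q--> {s0,s1,s2,s3,s4}  [new]
{s0,s1,s2,s3} --p--> {s0,s1,s2,s3,s4}  [seen]
{s0,s1,s2,s3} --q--> {s0,s1,s2,s3,s4}  [seen]
{s0,s1,s2,s3,s4} --p--> {s0,s1,s2,s3,s4}  [seen]
{s0,s1,s2,s3,s4} --q--> {s0,s1,s2,s3,s4}  [seen]
Reachable DFA states: {s0,s2,s3}, {s0,s1,s2,s3}, {s0,s1,s2,s3,s4}.
Accepting DFA states (contain an NFA accepting state): {s0,s2,s3}, {s0,s1,s2,s3}, {s0,s1,s2,s3,s4}.

3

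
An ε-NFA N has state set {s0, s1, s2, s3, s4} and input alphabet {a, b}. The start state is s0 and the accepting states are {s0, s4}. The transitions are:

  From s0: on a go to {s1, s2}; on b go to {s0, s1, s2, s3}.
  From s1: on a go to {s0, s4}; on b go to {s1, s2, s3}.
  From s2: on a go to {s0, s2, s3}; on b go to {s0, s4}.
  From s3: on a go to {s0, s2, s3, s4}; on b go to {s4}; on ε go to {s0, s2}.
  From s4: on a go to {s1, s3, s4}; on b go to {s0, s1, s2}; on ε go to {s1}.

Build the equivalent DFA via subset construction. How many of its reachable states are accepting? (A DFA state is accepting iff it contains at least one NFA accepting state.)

3

Start state of the DFA: {s0} (ε-closure of the NFA start).
{s0} --a--> {s1, s2}  [new]
{s0} --b--> {s0, s1, s2, s3}  [new]
{s1, s2} --a--> {s0, s1, s2, s3, s4}  [new]
{s1, s2} --b--> {s0, s1, s2, s3, s4}  [seen]
{s0, s1, s2, s3} --a--> {s0, s1, s2, s3, s4}  [seen]
{s0, s1, s2, s3} --b--> {s0, s1, s2, s3, s4}  [seen]
{s0, s1, s2, s3, s4} --a--> {s0, s1, s2, s3, s4}  [seen]
{s0, s1, s2, s3, s4} --b--> {s0, s1, s2, s3, s4}  [seen]
Reachable DFA states: {s0}, {s1, s2}, {s0, s1, s2, s3}, {s0, s1, s2, s3, s4}.
Accepting DFA states (contain an NFA accepting state): {s0}, {s0, s1, s2, s3}, {s0, s1, s2, s3, s4}.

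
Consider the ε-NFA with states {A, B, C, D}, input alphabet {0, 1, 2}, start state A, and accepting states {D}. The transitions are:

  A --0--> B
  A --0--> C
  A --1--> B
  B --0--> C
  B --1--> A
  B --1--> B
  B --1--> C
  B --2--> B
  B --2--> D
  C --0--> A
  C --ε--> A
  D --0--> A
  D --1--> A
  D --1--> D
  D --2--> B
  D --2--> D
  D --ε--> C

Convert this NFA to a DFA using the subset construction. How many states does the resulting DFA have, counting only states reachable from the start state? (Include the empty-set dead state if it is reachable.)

Start state of the DFA: {A} (ε-closure of the NFA start).
{A} --0--> {A, B, C}  [new]
{A} --1--> {B}  [new]
{A} --2--> ∅  [new]
{A, B, C} --0--> {A, B, C}  [seen]
{A, B, C} --1--> {A, B, C}  [seen]
{A, B, C} --2--> {A, B, C, D}  [new]
{B} --0--> {A, C}  [new]
{B} --1--> {A, B, C}  [seen]
{B} --2--> {A, B, C, D}  [seen]
∅ --0--> ∅  [seen]
∅ --1--> ∅  [seen]
∅ --2--> ∅  [seen]
{A, B, C, D} --0--> {A, B, C}  [seen]
{A, B, C, D} --1--> {A, B, C, D}  [seen]
{A, B, C, D} --2--> {A, B, C, D}  [seen]
{A, C} --0--> {A, B, C}  [seen]
{A, C} --1--> {B}  [seen]
{A, C} --2--> ∅  [seen]
Reachable DFA states: {A}, {A, B, C}, {B}, ∅, {A, B, C, D}, {A, C}.

6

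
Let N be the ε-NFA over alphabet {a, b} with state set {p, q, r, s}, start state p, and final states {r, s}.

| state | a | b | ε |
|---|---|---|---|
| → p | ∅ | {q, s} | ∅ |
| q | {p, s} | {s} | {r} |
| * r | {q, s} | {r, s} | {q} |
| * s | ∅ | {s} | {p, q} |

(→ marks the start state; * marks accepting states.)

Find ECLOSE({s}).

Begin with {s}.
s →ε {p, q}; add p, q.
q →ε {r}; add r.
ε-closure = {p, q, r, s}.

{p, q, r, s}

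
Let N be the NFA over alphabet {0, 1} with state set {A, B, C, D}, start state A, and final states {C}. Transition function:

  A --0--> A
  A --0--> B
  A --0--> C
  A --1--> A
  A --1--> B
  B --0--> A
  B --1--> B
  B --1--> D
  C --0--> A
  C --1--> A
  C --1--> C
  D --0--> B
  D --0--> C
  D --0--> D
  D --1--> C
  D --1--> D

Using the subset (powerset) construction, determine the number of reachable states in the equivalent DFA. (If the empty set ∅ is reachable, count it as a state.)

Start state of the DFA: {A}.
{A} --0--> {A, B, C}  [new]
{A} --1--> {A, B}  [new]
{A, B, C} --0--> {A, B, C}  [seen]
{A, B, C} --1--> {A, B, C, D}  [new]
{A, B} --0--> {A, B, C}  [seen]
{A, B} --1--> {A, B, D}  [new]
{A, B, C, D} --0--> {A, B, C, D}  [seen]
{A, B, C, D} --1--> {A, B, C, D}  [seen]
{A, B, D} --0--> {A, B, C, D}  [seen]
{A, B, D} --1--> {A, B, C, D}  [seen]
Reachable DFA states: {A}, {A, B, C}, {A, B}, {A, B, C, D}, {A, B, D}.

5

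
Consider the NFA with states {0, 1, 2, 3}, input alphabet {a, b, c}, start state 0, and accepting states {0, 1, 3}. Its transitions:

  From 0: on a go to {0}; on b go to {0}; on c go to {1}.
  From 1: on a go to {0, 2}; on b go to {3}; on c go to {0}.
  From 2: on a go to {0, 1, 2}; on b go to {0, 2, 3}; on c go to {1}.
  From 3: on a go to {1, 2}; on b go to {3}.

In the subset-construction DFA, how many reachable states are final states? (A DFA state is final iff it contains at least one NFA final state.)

Start state of the DFA: {0}.
{0} --a--> {0}  [seen]
{0} --b--> {0}  [seen]
{0} --c--> {1}  [new]
{1} --a--> {0, 2}  [new]
{1} --b--> {3}  [new]
{1} --c--> {0}  [seen]
{0, 2} --a--> {0, 1, 2}  [new]
{0, 2} --b--> {0, 2, 3}  [new]
{0, 2} --c--> {1}  [seen]
{3} --a--> {1, 2}  [new]
{3} --b--> {3}  [seen]
{3} --c--> ∅  [new]
{0, 1, 2} --a--> {0, 1, 2}  [seen]
{0, 1, 2} --b--> {0, 2, 3}  [seen]
{0, 1, 2} --c--> {0, 1}  [new]
{0, 2, 3} --a--> {0, 1, 2}  [seen]
{0, 2, 3} --b--> {0, 2, 3}  [seen]
{0, 2, 3} --c--> {1}  [seen]
{1, 2} --a--> {0, 1, 2}  [seen]
{1, 2} --b--> {0, 2, 3}  [seen]
{1, 2} --c--> {0, 1}  [seen]
∅ --a--> ∅  [seen]
∅ --b--> ∅  [seen]
∅ --c--> ∅  [seen]
{0, 1} --a--> {0, 2}  [seen]
{0, 1} --b--> {0, 3}  [new]
{0, 1} --c--> {0, 1}  [seen]
{0, 3} --a--> {0, 1, 2}  [seen]
{0, 3} --b--> {0, 3}  [seen]
{0, 3} --c--> {1}  [seen]
Reachable DFA states: {0}, {1}, {0, 2}, {3}, {0, 1, 2}, {0, 2, 3}, {1, 2}, ∅, {0, 1}, {0, 3}.
Accepting DFA states (contain an NFA accepting state): {0}, {1}, {0, 2}, {3}, {0, 1, 2}, {0, 2, 3}, {1, 2}, {0, 1}, {0, 3}.

9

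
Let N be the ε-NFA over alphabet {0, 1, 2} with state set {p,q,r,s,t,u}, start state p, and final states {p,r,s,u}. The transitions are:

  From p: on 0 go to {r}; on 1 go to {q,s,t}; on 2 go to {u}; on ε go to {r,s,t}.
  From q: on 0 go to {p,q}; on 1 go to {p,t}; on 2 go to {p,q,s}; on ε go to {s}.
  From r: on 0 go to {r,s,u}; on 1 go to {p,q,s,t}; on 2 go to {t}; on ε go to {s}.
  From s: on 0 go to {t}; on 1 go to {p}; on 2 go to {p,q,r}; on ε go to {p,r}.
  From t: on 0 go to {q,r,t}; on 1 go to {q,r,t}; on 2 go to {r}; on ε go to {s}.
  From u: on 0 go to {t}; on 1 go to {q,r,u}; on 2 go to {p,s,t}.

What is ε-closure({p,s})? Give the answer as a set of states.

{p,r,s,t}

Begin with {p,s}.
p →ε {r,s,t}; add r, t.
ε-closure = {p,r,s,t}.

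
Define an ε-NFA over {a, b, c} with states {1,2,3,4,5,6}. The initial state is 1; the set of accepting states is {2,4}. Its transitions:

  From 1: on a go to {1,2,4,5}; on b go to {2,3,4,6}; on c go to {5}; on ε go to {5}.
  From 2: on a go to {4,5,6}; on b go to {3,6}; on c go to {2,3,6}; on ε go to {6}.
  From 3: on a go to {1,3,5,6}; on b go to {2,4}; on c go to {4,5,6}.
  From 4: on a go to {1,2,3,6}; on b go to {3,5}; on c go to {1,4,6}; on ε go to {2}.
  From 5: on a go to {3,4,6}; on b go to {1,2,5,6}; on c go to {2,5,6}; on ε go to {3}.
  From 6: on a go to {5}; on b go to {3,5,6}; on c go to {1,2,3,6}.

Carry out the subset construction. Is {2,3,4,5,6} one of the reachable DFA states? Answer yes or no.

yes

Start state of the DFA: {1,3,5} (ε-closure of the NFA start).
{1,3,5} --a--> {1,2,3,4,5,6}  [new]
{1,3,5} --b--> {1,2,3,4,5,6}  [seen]
{1,3,5} --c--> {2,3,4,5,6}  [new]
{1,2,3,4,5,6} --a--> {1,2,3,4,5,6}  [seen]
{1,2,3,4,5,6} --b--> {1,2,3,4,5,6}  [seen]
{1,2,3,4,5,6} --c--> {1,2,3,4,5,6}  [seen]
{2,3,4,5,6} --a--> {1,2,3,4,5,6}  [seen]
{2,3,4,5,6} --b--> {1,2,3,4,5,6}  [seen]
{2,3,4,5,6} --c--> {1,2,3,4,5,6}  [seen]
Reachable DFA states: {1,3,5}, {1,2,3,4,5,6}, {2,3,4,5,6}.
{2,3,4,5,6} is among them.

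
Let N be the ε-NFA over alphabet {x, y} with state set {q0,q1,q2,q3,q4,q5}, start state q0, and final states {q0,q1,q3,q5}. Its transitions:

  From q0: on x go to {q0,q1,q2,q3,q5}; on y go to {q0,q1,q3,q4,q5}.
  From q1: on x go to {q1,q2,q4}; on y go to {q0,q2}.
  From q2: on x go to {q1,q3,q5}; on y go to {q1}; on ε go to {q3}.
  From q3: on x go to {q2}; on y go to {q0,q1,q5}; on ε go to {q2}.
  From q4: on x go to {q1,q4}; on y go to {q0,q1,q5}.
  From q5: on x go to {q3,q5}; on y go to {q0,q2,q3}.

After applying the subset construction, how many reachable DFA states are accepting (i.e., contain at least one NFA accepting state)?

3

Start state of the DFA: {q0} (ε-closure of the NFA start).
{q0} --x--> {q0,q1,q2,q3,q5}  [new]
{q0} --y--> {q0,q1,q2,q3,q4,q5}  [new]
{q0,q1,q2,q3,q5} --x--> {q0,q1,q2,q3,q4,q5}  [seen]
{q0,q1,q2,q3,q5} --y--> {q0,q1,q2,q3,q4,q5}  [seen]
{q0,q1,q2,q3,q4,q5} --x--> {q0,q1,q2,q3,q4,q5}  [seen]
{q0,q1,q2,q3,q4,q5} --y--> {q0,q1,q2,q3,q4,q5}  [seen]
Reachable DFA states: {q0}, {q0,q1,q2,q3,q5}, {q0,q1,q2,q3,q4,q5}.
Accepting DFA states (contain an NFA accepting state): {q0}, {q0,q1,q2,q3,q5}, {q0,q1,q2,q3,q4,q5}.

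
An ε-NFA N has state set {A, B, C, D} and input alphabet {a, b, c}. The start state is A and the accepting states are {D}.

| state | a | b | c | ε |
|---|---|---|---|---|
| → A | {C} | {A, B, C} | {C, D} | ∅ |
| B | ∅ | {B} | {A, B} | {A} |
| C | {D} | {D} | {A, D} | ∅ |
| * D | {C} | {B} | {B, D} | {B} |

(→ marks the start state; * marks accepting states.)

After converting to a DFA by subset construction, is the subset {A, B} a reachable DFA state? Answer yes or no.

Start state of the DFA: {A} (ε-closure of the NFA start).
{A} --a--> {C}  [new]
{A} --b--> {A, B, C}  [new]
{A} --c--> {A, B, C, D}  [new]
{C} --a--> {A, B, D}  [new]
{C} --b--> {A, B, D}  [seen]
{C} --c--> {A, B, D}  [seen]
{A, B, C} --a--> {A, B, C, D}  [seen]
{A, B, C} --b--> {A, B, C, D}  [seen]
{A, B, C} --c--> {A, B, C, D}  [seen]
{A, B, C, D} --a--> {A, B, C, D}  [seen]
{A, B, C, D} --b--> {A, B, C, D}  [seen]
{A, B, C, D} --c--> {A, B, C, D}  [seen]
{A, B, D} --a--> {C}  [seen]
{A, B, D} --b--> {A, B, C}  [seen]
{A, B, D} --c--> {A, B, C, D}  [seen]
Reachable DFA states: {A}, {C}, {A, B, C}, {A, B, C, D}, {A, B, D}.
{A, B} is not among them.

no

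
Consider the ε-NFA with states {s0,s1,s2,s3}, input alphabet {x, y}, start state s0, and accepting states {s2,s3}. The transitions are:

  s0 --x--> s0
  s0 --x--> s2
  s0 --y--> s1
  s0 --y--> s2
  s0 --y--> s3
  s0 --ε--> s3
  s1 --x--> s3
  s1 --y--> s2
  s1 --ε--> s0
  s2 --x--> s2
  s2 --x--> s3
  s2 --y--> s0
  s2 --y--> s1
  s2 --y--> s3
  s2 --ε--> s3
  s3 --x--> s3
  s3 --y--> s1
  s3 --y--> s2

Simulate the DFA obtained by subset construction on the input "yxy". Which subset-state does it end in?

{s0,s1,s2,s3}

Start: {s0,s3}.
δ(s0,y) = {s1,s2,s3}; δ(s3,y) = {s1,s2}.
Union: {s1,s2,s3}.
ε-closure gives {s0,s1,s2,s3}.
After y: {s0,s1,s2,s3}.
δ(s0,x) = {s0,s2}; δ(s1,x) = {s3}; δ(s2,x) = {s2,s3}; δ(s3,x) = {s3}.
Union: {s0,s2,s3}.
After x: {s0,s2,s3}.
δ(s0,y) = {s1,s2,s3}; δ(s2,y) = {s0,s1,s3}; δ(s3,y) = {s1,s2}.
Union: {s0,s1,s2,s3}.
After y: {s0,s1,s2,s3}.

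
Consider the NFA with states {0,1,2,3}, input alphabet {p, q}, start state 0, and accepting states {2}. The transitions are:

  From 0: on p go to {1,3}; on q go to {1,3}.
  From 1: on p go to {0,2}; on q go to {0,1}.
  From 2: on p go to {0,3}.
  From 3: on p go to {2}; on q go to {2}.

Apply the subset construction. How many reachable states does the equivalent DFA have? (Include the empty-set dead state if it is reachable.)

Start state of the DFA: {0}.
{0} --p--> {1,3}  [new]
{0} --q--> {1,3}  [seen]
{1,3} --p--> {0,2}  [new]
{1,3} --q--> {0,1,2}  [new]
{0,2} --p--> {0,1,3}  [new]
{0,2} --q--> {1,3}  [seen]
{0,1,2} --p--> {0,1,2,3}  [new]
{0,1,2} --q--> {0,1,3}  [seen]
{0,1,3} --p--> {0,1,2,3}  [seen]
{0,1,3} --q--> {0,1,2,3}  [seen]
{0,1,2,3} --p--> {0,1,2,3}  [seen]
{0,1,2,3} --q--> {0,1,2,3}  [seen]
Reachable DFA states: {0}, {1,3}, {0,2}, {0,1,2}, {0,1,3}, {0,1,2,3}.

6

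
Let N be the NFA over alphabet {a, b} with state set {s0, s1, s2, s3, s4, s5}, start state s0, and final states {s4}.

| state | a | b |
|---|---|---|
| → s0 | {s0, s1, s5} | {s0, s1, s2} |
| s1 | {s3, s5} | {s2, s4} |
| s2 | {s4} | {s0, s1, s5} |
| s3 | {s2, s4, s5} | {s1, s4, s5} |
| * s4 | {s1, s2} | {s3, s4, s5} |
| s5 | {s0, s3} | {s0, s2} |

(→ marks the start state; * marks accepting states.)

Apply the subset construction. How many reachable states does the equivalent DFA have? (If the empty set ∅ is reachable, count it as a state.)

8

Start state of the DFA: {s0}.
{s0} --a--> {s0, s1, s5}  [new]
{s0} --b--> {s0, s1, s2}  [new]
{s0, s1, s5} --a--> {s0, s1, s3, s5}  [new]
{s0, s1, s5} --b--> {s0, s1, s2, s4}  [new]
{s0, s1, s2} --a--> {s0, s1, s3, s4, s5}  [new]
{s0, s1, s2} --b--> {s0, s1, s2, s4, s5}  [new]
{s0, s1, s3, s5} --a--> {s0, s1, s2, s3, s4, s5}  [new]
{s0, s1, s3, s5} --b--> {s0, s1, s2, s4, s5}  [seen]
{s0, s1, s2, s4} --a--> {s0, s1, s2, s3, s4, s5}  [seen]
{s0, s1, s2, s4} --b--> {s0, s1, s2, s3, s4, s5}  [seen]
{s0, s1, s3, s4, s5} --a--> {s0, s1, s2, s3, s4, s5}  [seen]
{s0, s1, s3, s4, s5} --b--> {s0, s1, s2, s3, s4, s5}  [seen]
{s0, s1, s2, s4, s5} --a--> {s0, s1, s2, s3, s4, s5}  [seen]
{s0, s1, s2, s4, s5} --b--> {s0, s1, s2, s3, s4, s5}  [seen]
{s0, s1, s2, s3, s4, s5} --a--> {s0, s1, s2, s3, s4, s5}  [seen]
{s0, s1, s2, s3, s4, s5} --b--> {s0, s1, s2, s3, s4, s5}  [seen]
Reachable DFA states: {s0}, {s0, s1, s5}, {s0, s1, s2}, {s0, s1, s3, s5}, {s0, s1, s2, s4}, {s0, s1, s3, s4, s5}, {s0, s1, s2, s4, s5}, {s0, s1, s2, s3, s4, s5}.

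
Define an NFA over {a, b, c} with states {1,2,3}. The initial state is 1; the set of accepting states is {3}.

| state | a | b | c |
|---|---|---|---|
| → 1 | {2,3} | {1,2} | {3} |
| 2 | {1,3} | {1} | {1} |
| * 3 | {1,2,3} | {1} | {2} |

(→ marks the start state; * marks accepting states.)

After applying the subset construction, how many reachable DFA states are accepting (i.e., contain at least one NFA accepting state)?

4

Start state of the DFA: {1}.
{1} --a--> {2,3}  [new]
{1} --b--> {1,2}  [new]
{1} --c--> {3}  [new]
{2,3} --a--> {1,2,3}  [new]
{2,3} --b--> {1}  [seen]
{2,3} --c--> {1,2}  [seen]
{1,2} --a--> {1,2,3}  [seen]
{1,2} --b--> {1,2}  [seen]
{1,2} --c--> {1,3}  [new]
{3} --a--> {1,2,3}  [seen]
{3} --b--> {1}  [seen]
{3} --c--> {2}  [new]
{1,2,3} --a--> {1,2,3}  [seen]
{1,2,3} --b--> {1,2}  [seen]
{1,2,3} --c--> {1,2,3}  [seen]
{1,3} --a--> {1,2,3}  [seen]
{1,3} --b--> {1,2}  [seen]
{1,3} --c--> {2,3}  [seen]
{2} --a--> {1,3}  [seen]
{2} --b--> {1}  [seen]
{2} --c--> {1}  [seen]
Reachable DFA states: {1}, {2,3}, {1,2}, {3}, {1,2,3}, {1,3}, {2}.
Accepting DFA states (contain an NFA accepting state): {2,3}, {3}, {1,2,3}, {1,3}.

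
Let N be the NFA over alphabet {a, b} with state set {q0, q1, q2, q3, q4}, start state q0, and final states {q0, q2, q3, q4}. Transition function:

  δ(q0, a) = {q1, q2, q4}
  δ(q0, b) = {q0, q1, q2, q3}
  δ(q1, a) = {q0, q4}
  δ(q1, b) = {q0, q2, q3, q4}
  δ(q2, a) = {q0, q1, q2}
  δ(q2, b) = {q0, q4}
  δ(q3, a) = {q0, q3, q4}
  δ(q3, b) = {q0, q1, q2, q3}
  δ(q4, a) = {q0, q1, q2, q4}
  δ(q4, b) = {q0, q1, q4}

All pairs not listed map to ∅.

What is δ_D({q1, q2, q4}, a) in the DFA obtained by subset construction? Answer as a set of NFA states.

{q0, q1, q2, q4}

δ(q1,a) = {q0, q4}; δ(q2,a) = {q0, q1, q2}; δ(q4,a) = {q0, q1, q2, q4}.
Union: {q0, q1, q2, q4}.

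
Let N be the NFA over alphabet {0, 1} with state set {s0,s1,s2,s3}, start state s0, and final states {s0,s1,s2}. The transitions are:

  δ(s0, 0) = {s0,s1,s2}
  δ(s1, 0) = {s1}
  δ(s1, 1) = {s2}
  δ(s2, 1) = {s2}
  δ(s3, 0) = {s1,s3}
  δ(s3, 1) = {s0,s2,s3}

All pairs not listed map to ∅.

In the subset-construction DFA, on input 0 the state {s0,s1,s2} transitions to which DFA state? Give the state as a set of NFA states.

δ(s0,0) = {s0,s1,s2}; δ(s1,0) = {s1}; δ(s2,0) = ∅.
Union: {s0,s1,s2}.

{s0,s1,s2}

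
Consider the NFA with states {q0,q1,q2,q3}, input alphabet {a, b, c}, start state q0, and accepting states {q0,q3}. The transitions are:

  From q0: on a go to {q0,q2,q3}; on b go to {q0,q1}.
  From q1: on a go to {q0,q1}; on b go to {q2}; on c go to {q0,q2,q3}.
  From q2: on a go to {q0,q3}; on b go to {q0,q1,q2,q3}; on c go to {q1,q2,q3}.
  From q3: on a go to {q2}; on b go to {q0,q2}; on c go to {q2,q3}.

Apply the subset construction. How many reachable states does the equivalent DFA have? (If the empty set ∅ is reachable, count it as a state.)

Start state of the DFA: {q0}.
{q0} --a--> {q0,q2,q3}  [new]
{q0} --b--> {q0,q1}  [new]
{q0} --c--> ∅  [new]
{q0,q2,q3} --a--> {q0,q2,q3}  [seen]
{q0,q2,q3} --b--> {q0,q1,q2,q3}  [new]
{q0,q2,q3} --c--> {q1,q2,q3}  [new]
{q0,q1} --a--> {q0,q1,q2,q3}  [seen]
{q0,q1} --b--> {q0,q1,q2}  [new]
{q0,q1} --c--> {q0,q2,q3}  [seen]
∅ --a--> ∅  [seen]
∅ --b--> ∅  [seen]
∅ --c--> ∅  [seen]
{q0,q1,q2,q3} --a--> {q0,q1,q2,q3}  [seen]
{q0,q1,q2,q3} --b--> {q0,q1,q2,q3}  [seen]
{q0,q1,q2,q3} --c--> {q0,q1,q2,q3}  [seen]
{q1,q2,q3} --a--> {q0,q1,q2,q3}  [seen]
{q1,q2,q3} --b--> {q0,q1,q2,q3}  [seen]
{q1,q2,q3} --c--> {q0,q1,q2,q3}  [seen]
{q0,q1,q2} --a--> {q0,q1,q2,q3}  [seen]
{q0,q1,q2} --b--> {q0,q1,q2,q3}  [seen]
{q0,q1,q2} --c--> {q0,q1,q2,q3}  [seen]
Reachable DFA states: {q0}, {q0,q2,q3}, {q0,q1}, ∅, {q0,q1,q2,q3}, {q1,q2,q3}, {q0,q1,q2}.

7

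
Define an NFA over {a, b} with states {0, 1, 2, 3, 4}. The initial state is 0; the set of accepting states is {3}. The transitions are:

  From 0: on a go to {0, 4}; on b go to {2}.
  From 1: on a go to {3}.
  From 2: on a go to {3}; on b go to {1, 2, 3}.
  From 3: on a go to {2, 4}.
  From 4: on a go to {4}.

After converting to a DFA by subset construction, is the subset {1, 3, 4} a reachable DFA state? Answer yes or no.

Start state of the DFA: {0}.
{0} --a--> {0, 4}  [new]
{0} --b--> {2}  [new]
{0, 4} --a--> {0, 4}  [seen]
{0, 4} --b--> {2}  [seen]
{2} --a--> {3}  [new]
{2} --b--> {1, 2, 3}  [new]
{3} --a--> {2, 4}  [new]
{3} --b--> ∅  [new]
{1, 2, 3} --a--> {2, 3, 4}  [new]
{1, 2, 3} --b--> {1, 2, 3}  [seen]
{2, 4} --a--> {3, 4}  [new]
{2, 4} --b--> {1, 2, 3}  [seen]
∅ --a--> ∅  [seen]
∅ --b--> ∅  [seen]
{2, 3, 4} --a--> {2, 3, 4}  [seen]
{2, 3, 4} --b--> {1, 2, 3}  [seen]
{3, 4} --a--> {2, 4}  [seen]
{3, 4} --b--> ∅  [seen]
Reachable DFA states: {0}, {0, 4}, {2}, {3}, {1, 2, 3}, {2, 4}, ∅, {2, 3, 4}, {3, 4}.
{1, 3, 4} is not among them.

no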